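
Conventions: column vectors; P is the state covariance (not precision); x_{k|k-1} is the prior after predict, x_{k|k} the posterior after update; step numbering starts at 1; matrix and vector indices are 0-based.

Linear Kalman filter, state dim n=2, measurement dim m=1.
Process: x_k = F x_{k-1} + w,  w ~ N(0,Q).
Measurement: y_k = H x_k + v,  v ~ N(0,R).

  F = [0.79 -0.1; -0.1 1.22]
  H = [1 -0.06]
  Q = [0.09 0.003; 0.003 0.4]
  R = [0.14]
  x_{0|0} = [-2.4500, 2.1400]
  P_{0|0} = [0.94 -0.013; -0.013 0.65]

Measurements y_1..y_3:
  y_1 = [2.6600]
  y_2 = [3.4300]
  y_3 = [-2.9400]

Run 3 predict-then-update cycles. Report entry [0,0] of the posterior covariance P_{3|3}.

step 1: x^-=[-2.1495, 2.8558]  P^-=[0.6852 -0.1632; -0.1632 1.3800]  S=[0.8498]  K=[0.8179; -0.2895]  nu=[4.9808]  x^+=[1.9242, 1.4138]  P^+=[0.1168 0.0380; 0.0380 1.3088]
step 2: x^-=[1.3788, 1.5324]  P^-=[0.1700 -0.1289; -0.1289 2.3399]  S=[0.3339]  K=[0.5323; -0.8066]  nu=[2.1432]  x^+=[2.5195, -0.1964]  P^+=[0.0754 0.0144; 0.0144 2.1227]
step 3: x^-=[2.0100, -0.4915]  P^-=[0.1560 -0.2479; -0.2479 3.5567]  S=[0.3385]  K=[0.5047; -1.3625]  nu=[-4.9795]  x^+=[-0.5032, 6.2932]  P^+=[0.0698 -0.0151; -0.0151 2.9282]

P_post[0,0] = 0.0698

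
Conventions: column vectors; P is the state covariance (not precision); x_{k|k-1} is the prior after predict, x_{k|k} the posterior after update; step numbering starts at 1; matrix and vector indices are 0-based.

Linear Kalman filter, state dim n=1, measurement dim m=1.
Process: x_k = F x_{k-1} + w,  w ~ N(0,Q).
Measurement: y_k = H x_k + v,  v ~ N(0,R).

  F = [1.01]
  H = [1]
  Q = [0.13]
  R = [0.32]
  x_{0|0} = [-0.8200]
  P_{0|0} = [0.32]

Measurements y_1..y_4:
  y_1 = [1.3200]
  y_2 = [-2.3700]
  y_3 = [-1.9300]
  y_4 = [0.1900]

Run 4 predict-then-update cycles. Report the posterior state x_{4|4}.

step 1: x^-=[-0.8282]  P^-=[0.4564]  S=[0.7764]  K=[0.5879]  nu=[2.1482]  x^+=[0.4346]  P^+=[0.1881]
step 2: x^-=[0.4390]  P^-=[0.3219]  S=[0.6419]  K=[0.5015]  nu=[-2.8090]  x^+=[-0.9697]  P^+=[0.1605]
step 3: x^-=[-0.9794]  P^-=[0.2937]  S=[0.6137]  K=[0.4786]  nu=[-0.9506]  x^+=[-1.4343]  P^+=[0.1531]
step 4: x^-=[-1.4486]  P^-=[0.2862]  S=[0.6062]  K=[0.4721]  nu=[1.6386]  x^+=[-0.6750]  P^+=[0.1511]

x_post = [-0.6750]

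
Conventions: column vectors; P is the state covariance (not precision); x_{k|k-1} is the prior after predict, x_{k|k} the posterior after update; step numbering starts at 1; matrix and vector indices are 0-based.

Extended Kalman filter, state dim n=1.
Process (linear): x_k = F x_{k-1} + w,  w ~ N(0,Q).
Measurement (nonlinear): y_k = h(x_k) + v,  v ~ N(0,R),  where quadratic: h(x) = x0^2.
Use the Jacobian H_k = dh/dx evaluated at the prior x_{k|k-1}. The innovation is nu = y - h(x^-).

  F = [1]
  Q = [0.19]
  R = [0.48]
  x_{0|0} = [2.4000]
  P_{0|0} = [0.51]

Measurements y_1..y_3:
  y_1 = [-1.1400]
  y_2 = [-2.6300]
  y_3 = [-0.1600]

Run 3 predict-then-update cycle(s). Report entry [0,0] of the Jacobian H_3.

H_jac[0,0] = -0.3054

step 1: x^-=[2.4000]  P^-=[0.7000]  H_jac=[4.8000]  S=[16.6080]  K=[0.2023]  nu=[-6.9000]  x^+=[1.0040]  P^+=[0.0202]
step 2: x^-=[1.0040]  P^-=[0.2102]  H_jac=[2.0081]  S=[1.3277]  K=[0.3180]  nu=[-3.6381]  x^+=[-0.1527]  P^+=[0.0760]
step 3: x^-=[-0.1527]  P^-=[0.2660]  H_jac=[-0.3054]  S=[0.5048]  K=[-0.1609]  nu=[-0.1833]  x^+=[-0.1232]  P^+=[0.2529]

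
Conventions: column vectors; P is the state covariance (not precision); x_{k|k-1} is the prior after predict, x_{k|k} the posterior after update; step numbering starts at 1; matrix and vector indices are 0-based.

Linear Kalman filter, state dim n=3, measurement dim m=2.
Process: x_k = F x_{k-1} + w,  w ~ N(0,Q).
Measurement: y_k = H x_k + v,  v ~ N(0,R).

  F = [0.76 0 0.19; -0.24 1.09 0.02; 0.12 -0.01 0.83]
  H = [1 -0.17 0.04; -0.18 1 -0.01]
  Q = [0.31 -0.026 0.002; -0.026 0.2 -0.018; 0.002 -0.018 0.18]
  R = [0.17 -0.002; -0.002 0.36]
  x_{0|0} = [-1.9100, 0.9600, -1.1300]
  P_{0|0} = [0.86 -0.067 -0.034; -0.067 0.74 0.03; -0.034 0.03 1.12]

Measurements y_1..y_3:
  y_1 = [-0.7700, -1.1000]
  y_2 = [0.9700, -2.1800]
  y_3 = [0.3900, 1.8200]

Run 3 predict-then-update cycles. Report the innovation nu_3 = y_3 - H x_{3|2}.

step 1: x^-=[-1.6663, 1.4822, -1.1767]  P^-=[0.8373 -0.2269 0.2353; -0.2269 1.1659 -0.0073; 0.2353 -0.0073 0.9569]  S=[1.1386 -0.5895; -0.5895 1.6358]  K=[0.8080 0.0589; 0.0103 0.7415; 0.2736 0.0624]  nu=[1.1953, -2.8939]  x^+=[-0.8709, -0.6512, -1.0301]  P^+=[0.1444 0.0457 0.0167; 0.0457 0.2755 0.0338; 0.0167 0.0338 0.8854]
step 2: x^-=[-0.8576, -0.5214, -0.9530]  P^-=[0.4302 -0.0046 0.1653; -0.0046 0.5133 0.0229; 0.1653 0.0229 0.7947]  S=[0.6308 -0.1736; -0.1736 0.8891]  K=[0.7058 0.0437; 0.0158 0.5811; 0.3189 0.0456]  nu=[1.7771, -1.8225]  x^+=[0.3169, -1.5524, -0.4695]  P^+=[0.1250 0.0371 0.0296; 0.0371 0.2161 0.0284; 0.0296 0.0284 0.7338]
step 3: x^-=[0.1516, -1.7775, -0.3361]  P^-=[0.4172 -0.0103 0.1481; -0.0103 0.4458 0.0131; 0.1481 0.0131 0.6927]  S=[0.6164 -0.1658; -0.1658 0.8234]  K=[0.6988 0.0352; 0.0078 0.5451; 0.2907 0.0336]  nu=[-0.0504, 3.6215]  x^+=[0.2439, 0.1962, -0.2291]  P^+=[0.1234 0.0338 0.0275; 0.0338 0.2025 0.0229; 0.0275 0.0229 0.6429]

innov = [-0.0504, 3.6215]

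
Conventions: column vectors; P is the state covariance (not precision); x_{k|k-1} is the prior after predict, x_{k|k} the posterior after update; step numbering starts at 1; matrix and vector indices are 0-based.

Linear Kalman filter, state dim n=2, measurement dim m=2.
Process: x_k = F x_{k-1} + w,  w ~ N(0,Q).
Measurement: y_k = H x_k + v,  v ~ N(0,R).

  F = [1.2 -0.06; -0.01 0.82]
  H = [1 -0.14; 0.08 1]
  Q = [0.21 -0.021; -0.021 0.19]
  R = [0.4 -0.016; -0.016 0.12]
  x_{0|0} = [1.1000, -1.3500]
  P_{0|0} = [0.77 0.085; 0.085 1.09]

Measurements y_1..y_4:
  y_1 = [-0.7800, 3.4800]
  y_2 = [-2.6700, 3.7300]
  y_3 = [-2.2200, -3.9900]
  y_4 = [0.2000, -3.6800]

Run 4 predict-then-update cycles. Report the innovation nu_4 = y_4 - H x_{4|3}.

step 1: x^-=[1.4010, -1.1180]  P^-=[1.3105 -0.0002; -0.0002 0.9216]  S=[1.7286 -0.0404; -0.0404 1.0500]  K=[0.7611 0.1289; -0.0543 0.8756]  nu=[-2.3375, 4.4859]  x^+=[0.2002, 2.9370]  P^+=[0.2995 -0.0207; -0.0207 0.1076]
step 2: x^-=[0.0640, 2.4063]  P^-=[0.6446 -0.0502; -0.0502 0.2627]  S=[1.0639 -0.0509; -0.0509 0.3788]  K=[0.6167 0.0864; -0.0494 0.6763]  nu=[-2.3972, 1.3185]  x^+=[-1.3004, 3.4166]  P^+=[0.2426 -0.0189; -0.0189 0.0835]
step 3: x^-=[-1.7655, 2.8146]  P^-=[0.5624 -0.0466; -0.0466 0.2465]  S=[0.9803 -0.0516; -0.0516 0.3626]  K=[0.5845 0.0787; -0.0479 0.6626]  nu=[-0.0605, -6.6634]  x^+=[-2.3251, -1.5976]  P^+=[0.2300 -0.0183; -0.0183 0.0817]
step 4: x^-=[-2.6943, -1.2868]  P^-=[0.5441 -0.0458; -0.0458 0.2453]  S=[0.9617 -0.0521; -0.0521 0.3614]  K=[0.5766 0.0768; -0.0475 0.6617]  nu=[2.7142, -2.1777]  x^+=[-1.2966, -2.8565]  P^+=[0.2269 -0.0182; -0.0182 0.0816]

innov = [2.7142, -2.1777]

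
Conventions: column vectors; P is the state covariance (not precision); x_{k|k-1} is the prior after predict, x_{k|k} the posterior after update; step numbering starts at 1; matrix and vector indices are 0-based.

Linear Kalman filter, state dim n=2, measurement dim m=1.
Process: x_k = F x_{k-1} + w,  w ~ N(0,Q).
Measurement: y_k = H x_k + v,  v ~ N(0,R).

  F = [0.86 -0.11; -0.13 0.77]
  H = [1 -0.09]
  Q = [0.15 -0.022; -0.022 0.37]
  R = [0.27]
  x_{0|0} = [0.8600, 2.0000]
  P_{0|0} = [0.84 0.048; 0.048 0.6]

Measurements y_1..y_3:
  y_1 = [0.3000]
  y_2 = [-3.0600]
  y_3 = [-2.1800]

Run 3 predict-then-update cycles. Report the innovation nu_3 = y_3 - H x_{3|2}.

step 1: x^-=[0.5196, 1.4282]  P^-=[0.7694 -0.1343; -0.1343 0.7303]  S=[1.0695]  K=[0.7307; -0.1870]  nu=[-0.0911]  x^+=[0.4531, 1.4452]  P^+=[0.1984 0.0119; 0.0119 0.6929]
step 2: x^-=[0.2307, 1.0539]  P^-=[0.3028 -0.0948; -0.0948 0.7818]  S=[0.5963]  K=[0.5222; -0.2771]  nu=[-3.1958]  x^+=[-1.4383, 1.9394]  P^+=[0.1402 -0.0086; -0.0086 0.7360]
step 3: x^-=[-1.4503, 1.6803]  P^-=[0.2642 -0.1058; -0.1058 0.8105]  S=[0.5599]  K=[0.4890; -0.3193]  nu=[-0.5785]  x^+=[-1.7332, 1.8650]  P^+=[0.1304 -0.0184; -0.0184 0.7534]

innov = [-0.5785]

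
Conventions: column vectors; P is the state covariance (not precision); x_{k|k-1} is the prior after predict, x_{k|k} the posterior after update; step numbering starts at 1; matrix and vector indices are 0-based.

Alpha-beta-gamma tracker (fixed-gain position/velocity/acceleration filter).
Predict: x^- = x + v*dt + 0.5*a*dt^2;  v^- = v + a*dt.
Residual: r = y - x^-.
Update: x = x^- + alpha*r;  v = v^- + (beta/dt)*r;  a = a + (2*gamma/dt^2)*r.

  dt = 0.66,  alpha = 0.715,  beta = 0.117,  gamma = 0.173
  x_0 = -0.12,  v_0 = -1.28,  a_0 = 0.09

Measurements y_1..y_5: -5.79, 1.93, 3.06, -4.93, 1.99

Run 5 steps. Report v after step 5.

v_post = 3.8111

step 1: x_pred=-0.9452  r=-4.8448  x^+=-4.4092  v^+=-2.0795  a^+=-3.7583
step 2: x_pred=-6.6002  r=8.5302  x^+=-0.5011  v^+=-3.0477  a^+=3.0174
step 3: x_pred=-1.8554  r=4.9154  x^+=1.6591  v^+=-0.1849  a^+=6.9217
step 4: x_pred=3.0446  r=-7.9746  x^+=-2.6572  v^+=2.9697  a^+=0.5874
step 5: x_pred=-0.5693  r=2.5593  x^+=1.2606  v^+=3.8111  a^+=2.6203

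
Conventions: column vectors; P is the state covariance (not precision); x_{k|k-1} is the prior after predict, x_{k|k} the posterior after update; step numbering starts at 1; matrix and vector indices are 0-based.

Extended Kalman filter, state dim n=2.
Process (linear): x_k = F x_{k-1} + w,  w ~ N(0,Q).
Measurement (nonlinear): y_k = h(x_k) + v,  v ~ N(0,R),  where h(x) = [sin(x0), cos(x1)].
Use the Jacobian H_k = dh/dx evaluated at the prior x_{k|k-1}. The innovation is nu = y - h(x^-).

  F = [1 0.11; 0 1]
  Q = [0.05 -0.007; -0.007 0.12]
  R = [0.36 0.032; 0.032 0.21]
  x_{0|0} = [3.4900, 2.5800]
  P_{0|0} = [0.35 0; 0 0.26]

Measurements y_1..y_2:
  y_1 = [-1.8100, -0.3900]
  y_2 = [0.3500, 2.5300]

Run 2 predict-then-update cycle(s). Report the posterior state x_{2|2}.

x_post = [4.4293, 0.2252]

step 1: x^-=[3.7738, 2.5800]  P^-=[0.4031 0.0216; 0.0216 0.3800]  H_jac=[-0.8067 0.0000; 0.0000 -0.5325]  S=[0.6224 0.0413; 0.0413 0.3178]  K=[-0.5247 0.0320; 0.0144 -0.6387]  nu=[-1.2191, 0.4564]  x^+=[4.4280, 2.2710]  P^+=[0.2329 0.0189; 0.0189 0.2510]
step 2: x^-=[4.6778, 2.2710]  P^-=[0.2901 0.0395; 0.0395 0.3710]  H_jac=[-0.0346 0.0000; 0.0000 -0.7647]  S=[0.3603 0.0330; 0.0330 0.4270]  K=[-0.0215 -0.0691; 0.0576 -0.6689]  nu=[1.3494, 3.1744]  x^+=[4.4293, 0.2252]  P^+=[0.2878 0.0199; 0.0199 0.1813]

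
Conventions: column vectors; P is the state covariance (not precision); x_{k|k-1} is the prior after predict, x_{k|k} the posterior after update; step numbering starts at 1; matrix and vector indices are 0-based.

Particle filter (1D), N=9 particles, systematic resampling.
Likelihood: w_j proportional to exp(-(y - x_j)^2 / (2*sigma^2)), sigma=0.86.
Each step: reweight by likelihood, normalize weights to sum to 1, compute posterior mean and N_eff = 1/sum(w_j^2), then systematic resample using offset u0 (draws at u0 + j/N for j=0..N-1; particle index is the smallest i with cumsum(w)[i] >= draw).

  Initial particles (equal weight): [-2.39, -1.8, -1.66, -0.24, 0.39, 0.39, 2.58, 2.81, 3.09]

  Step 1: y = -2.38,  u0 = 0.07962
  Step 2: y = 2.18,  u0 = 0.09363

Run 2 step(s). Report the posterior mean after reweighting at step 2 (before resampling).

post_mean = -1.7124

step 1: w=[0.3910, 0.3115, 0.2754, 0.0177, 0.0022, 0.0022, 0.0000, 0.0000, 0.0000]  mean=-1.9550  Neff=3.0665  idx=[0, 0, 0, 1, 1, 1, 2, 2, 2]
step 2: w=[0.0035, 0.0035, 0.0035, 0.1065, 0.1065, 0.1065, 0.2233, 0.2233, 0.2233]  mean=-1.7124  Neff=5.4449  idx=[3, 4, 5, 6, 6, 7, 7, 8, 8]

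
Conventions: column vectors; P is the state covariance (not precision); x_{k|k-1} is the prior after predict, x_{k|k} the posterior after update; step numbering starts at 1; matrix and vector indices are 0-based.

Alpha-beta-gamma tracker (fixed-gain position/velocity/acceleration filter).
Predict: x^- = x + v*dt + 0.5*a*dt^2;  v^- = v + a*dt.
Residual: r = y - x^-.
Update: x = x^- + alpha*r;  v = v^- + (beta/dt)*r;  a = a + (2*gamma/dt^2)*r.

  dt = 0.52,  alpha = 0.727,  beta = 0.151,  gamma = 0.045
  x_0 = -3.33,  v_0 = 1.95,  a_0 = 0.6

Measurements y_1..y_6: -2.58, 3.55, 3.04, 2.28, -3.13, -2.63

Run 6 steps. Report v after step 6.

v_post = -0.1167

step 1: x_pred=-2.2349  r=-0.3451  x^+=-2.4858  v^+=2.1618  a^+=0.4851
step 2: x_pred=-1.2961  r=4.8461  x^+=2.2270  v^+=3.8213  a^+=2.0981
step 3: x_pred=4.4977  r=-1.4577  x^+=3.4380  v^+=4.4890  a^+=1.6129
step 4: x_pred=5.9903  r=-3.7103  x^+=3.2929  v^+=4.2503  a^+=0.3780
step 5: x_pred=5.5542  r=-8.6842  x^+=-0.7592  v^+=1.9251  a^+=-2.5125
step 6: x_pred=-0.0979  r=-2.5321  x^+=-1.9387  v^+=-0.1167  a^+=-3.3553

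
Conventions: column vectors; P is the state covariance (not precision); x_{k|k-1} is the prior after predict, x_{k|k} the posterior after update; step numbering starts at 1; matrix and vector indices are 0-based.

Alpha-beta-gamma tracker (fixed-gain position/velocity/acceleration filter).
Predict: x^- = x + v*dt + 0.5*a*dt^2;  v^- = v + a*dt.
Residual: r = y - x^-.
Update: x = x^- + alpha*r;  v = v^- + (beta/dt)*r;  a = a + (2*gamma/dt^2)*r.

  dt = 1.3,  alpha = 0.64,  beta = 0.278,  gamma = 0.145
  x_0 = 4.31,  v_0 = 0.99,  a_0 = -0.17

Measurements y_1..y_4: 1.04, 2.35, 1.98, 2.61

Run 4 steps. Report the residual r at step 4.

step 1: x_pred=5.4533  r=-4.4133  x^+=2.6288  v^+=-0.1748  a^+=-0.9273
step 2: x_pred=1.6180  r=0.7320  x^+=2.0865  v^+=-1.2238  a^+=-0.8017
step 3: x_pred=-0.1819  r=2.1619  x^+=1.2017  v^+=-1.8037  a^+=-0.4307
step 4: x_pred=-1.5070  r=4.1170  x^+=1.1279  v^+=-1.4832  a^+=0.2757

resid = 4.1170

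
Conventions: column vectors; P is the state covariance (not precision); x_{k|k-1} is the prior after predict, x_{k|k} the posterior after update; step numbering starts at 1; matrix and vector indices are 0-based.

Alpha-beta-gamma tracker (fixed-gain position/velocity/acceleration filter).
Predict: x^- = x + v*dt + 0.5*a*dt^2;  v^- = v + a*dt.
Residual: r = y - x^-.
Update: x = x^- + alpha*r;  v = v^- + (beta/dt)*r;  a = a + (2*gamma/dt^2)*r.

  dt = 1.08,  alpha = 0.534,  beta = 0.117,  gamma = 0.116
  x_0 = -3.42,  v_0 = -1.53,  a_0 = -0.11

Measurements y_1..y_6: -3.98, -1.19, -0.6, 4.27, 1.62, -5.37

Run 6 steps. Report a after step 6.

a_post = -1.6182

step 1: x_pred=-5.1366  r=1.1566  x^+=-4.5190  v^+=-1.5235  a^+=0.1200
step 2: x_pred=-6.0943  r=4.9043  x^+=-3.4754  v^+=-0.8626  a^+=1.0955
step 3: x_pred=-3.7681  r=3.1681  x^+=-2.0763  v^+=0.6638  a^+=1.7257
step 4: x_pred=-0.3530  r=4.6230  x^+=2.1157  v^+=3.0284  a^+=2.6452
step 5: x_pred=6.9290  r=-5.3090  x^+=4.0940  v^+=5.3100  a^+=1.5892
step 6: x_pred=10.7556  r=-16.1256  x^+=2.1445  v^+=5.2794  a^+=-1.6182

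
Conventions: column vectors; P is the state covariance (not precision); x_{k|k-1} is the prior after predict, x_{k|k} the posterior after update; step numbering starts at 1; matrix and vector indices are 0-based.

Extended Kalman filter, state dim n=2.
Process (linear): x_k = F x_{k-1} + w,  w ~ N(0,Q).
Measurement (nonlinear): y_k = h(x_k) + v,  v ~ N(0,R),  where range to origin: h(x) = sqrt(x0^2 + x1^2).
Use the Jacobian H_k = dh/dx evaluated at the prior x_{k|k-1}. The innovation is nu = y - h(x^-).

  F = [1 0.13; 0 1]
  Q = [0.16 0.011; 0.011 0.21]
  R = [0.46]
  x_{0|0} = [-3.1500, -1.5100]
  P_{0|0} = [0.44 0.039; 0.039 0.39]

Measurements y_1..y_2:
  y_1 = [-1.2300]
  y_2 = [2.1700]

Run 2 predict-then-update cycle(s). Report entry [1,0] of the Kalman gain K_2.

step 1: x^-=[-3.3463, -1.5100]  P^-=[0.6167 0.1007; 0.1007 0.6000]  H_jac=[-0.9115 -0.4113]  S=[1.1494]  K=[-0.5251; -0.2946]  nu=[-4.9012]  x^+=[-0.7726, -0.0663]  P^+=[0.2998 -0.0771; -0.0771 0.5003]
step 2: x^-=[-0.7812, -0.0663]  P^-=[0.4482 -0.0011; -0.0011 0.7103]  H_jac=[-0.9964 -0.0845]  S=[0.9099]  K=[-0.4907; -0.0648]  nu=[1.3860]  x^+=[-1.4614, -0.1562]  P^+=[0.2291 -0.0300; -0.0300 0.7064]

K[1,0] = -0.0648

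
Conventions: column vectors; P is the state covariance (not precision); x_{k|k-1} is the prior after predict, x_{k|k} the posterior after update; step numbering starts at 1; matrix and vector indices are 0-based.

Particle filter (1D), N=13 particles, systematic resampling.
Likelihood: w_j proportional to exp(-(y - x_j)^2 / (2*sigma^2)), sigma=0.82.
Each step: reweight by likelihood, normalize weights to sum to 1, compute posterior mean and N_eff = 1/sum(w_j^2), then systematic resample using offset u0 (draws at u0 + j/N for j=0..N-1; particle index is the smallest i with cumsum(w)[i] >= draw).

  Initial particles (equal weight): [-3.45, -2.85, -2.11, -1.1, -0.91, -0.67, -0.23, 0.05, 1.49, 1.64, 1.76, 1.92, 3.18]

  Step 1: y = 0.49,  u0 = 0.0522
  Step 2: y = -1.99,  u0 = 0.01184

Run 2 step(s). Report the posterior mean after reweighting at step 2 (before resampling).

post_mean = -0.6043

step 1: w=[0.0000, 0.0001, 0.0018, 0.0415, 0.0633, 0.0999, 0.1848, 0.2353, 0.1292, 0.1016, 0.0819, 0.0594, 0.0013]  mean=0.4165  Neff=7.0179  idx=[4, 5, 5, 6, 6, 7, 7, 7, 8, 8, 9, 10, 11]
step 2: w=[0.3222, 0.2100, 0.2100, 0.0767, 0.0767, 0.0347, 0.0347, 0.0347, 0.0001, 0.0001, 0.0000, 0.0000, 0.0000]  mean=-0.6043  Neff=4.8217  idx=[0, 0, 0, 0, 0, 1, 1, 2, 2, 2, 3, 4, 6]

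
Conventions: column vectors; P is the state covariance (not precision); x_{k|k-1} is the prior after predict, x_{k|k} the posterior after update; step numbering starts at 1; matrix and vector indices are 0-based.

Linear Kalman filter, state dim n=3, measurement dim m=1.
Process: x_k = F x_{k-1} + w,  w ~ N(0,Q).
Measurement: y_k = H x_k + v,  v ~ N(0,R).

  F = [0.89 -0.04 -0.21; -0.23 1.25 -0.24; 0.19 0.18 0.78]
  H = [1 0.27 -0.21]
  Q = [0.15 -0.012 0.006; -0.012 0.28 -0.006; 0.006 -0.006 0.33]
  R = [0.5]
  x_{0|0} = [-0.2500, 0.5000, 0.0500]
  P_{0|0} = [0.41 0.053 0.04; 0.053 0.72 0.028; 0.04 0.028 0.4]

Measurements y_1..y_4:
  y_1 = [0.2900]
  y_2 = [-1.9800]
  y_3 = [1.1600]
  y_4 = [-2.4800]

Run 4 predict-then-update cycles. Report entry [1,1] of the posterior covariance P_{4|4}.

P_post[1,1] = 6.6995

step 1: x^-=[-0.2530, 0.6705, 0.0815]  P^-=[0.4753 -0.0660 0.0370; -0.0660 1.4069 0.0907; 0.0370 0.0907 0.6348]  S=[1.0444]  K=[0.4306; 0.2823; -0.0688]  nu=[0.3791]  x^+=[-0.0898, 0.7775, 0.0554]  P^+=[0.2817 -0.1929 0.0679; -0.1929 1.3237 0.1110; 0.0679 0.1110 0.6299]
step 2: x^-=[-0.1226, 0.9792, 0.1661]  P^-=[0.3932 -0.3598 -0.0518; -0.3598 2.4513 0.2119; -0.0518 0.2119 0.8044]  S=[0.9108]  K=[0.3370; 0.2828; -0.1795]  nu=[-2.0869]  x^+=[-0.8259, 0.3892, 0.5406]  P^+=[0.2898 -0.4466 0.0033; -0.4466 2.3784 0.2581; 0.0033 0.2581 0.7750]
step 3: x^-=[-0.8641, 0.5466, 0.3348]  P^-=[0.4524 -0.7180 -0.1729; -0.7180 4.1586 0.5236; -0.1729 0.5236 0.9320]  S=[0.9222]  K=[0.3197; 0.3198; -0.2464]  nu=[1.9469]  x^+=[-0.2417, 1.1692, -0.1448]  P^+=[0.3581 -0.8122 -0.1002; -0.8122 4.0643 0.5962; -0.1002 0.5962 0.8760]
step 4: x^-=[-0.2314, 1.5519, 0.0516]  P^-=[0.5841 -1.2897 -0.3368; -1.2897 6.7981 1.1477; -0.3368 1.1477 1.0897]  S=[0.9426]  K=[0.3253; 0.3233; -0.2714]  nu=[-2.6567]  x^+=[-1.0957, 0.6929, 0.7726]  P^+=[0.4844 -1.3888 -0.2536; -1.3888 6.6995 1.2304; -0.2536 1.2304 1.0203]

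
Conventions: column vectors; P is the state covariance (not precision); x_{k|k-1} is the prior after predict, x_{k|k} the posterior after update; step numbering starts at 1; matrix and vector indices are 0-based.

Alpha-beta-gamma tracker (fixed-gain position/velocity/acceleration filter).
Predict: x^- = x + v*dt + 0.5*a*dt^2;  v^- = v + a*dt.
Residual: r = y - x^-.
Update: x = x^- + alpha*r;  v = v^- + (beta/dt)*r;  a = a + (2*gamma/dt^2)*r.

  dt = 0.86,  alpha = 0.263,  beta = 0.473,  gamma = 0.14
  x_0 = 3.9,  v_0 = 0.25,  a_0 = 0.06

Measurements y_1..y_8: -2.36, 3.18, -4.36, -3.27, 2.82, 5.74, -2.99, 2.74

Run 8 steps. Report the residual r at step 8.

resid = -14.1711

step 1: x_pred=4.1372  r=-6.4972  x^+=2.4284  v^+=-3.2719  a^+=-2.3997
step 2: x_pred=-1.2728  r=4.4528  x^+=-0.1017  v^+=-2.8866  a^+=-0.7140
step 3: x_pred=-2.8482  r=-1.5118  x^+=-3.2458  v^+=-4.3321  a^+=-1.2863
step 4: x_pred=-7.4471  r=4.1771  x^+=-6.3485  v^+=-3.1409  a^+=0.2951
step 5: x_pred=-8.9406  r=11.7606  x^+=-5.8476  v^+=3.5811  a^+=4.7474
step 6: x_pred=-1.0122  r=6.7522  x^+=0.7636  v^+=11.3776  a^+=7.3037
step 7: x_pred=13.2493  r=-16.2393  x^+=8.9784  v^+=8.7272  a^+=1.1558
step 8: x_pred=16.9111  r=-14.1711  x^+=13.1841  v^+=1.9270  a^+=-4.2092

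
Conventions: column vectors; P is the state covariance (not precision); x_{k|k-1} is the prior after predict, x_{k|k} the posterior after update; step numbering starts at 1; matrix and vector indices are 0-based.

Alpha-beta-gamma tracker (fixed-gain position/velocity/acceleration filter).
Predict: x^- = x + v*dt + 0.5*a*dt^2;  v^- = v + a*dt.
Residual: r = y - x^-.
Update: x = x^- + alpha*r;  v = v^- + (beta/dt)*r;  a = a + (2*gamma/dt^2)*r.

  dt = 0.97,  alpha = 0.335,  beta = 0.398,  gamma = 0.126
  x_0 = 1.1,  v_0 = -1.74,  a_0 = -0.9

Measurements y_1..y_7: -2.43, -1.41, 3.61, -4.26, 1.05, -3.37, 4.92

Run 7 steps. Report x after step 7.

step 1: x_pred=-1.0112  r=-1.4188  x^+=-1.4865  v^+=-3.1951  a^+=-1.2800
step 2: x_pred=-5.1880  r=3.7780  x^+=-3.9223  v^+=-2.8866  a^+=-0.2681
step 3: x_pred=-6.8485  r=10.4585  x^+=-3.3449  v^+=1.1445  a^+=2.5329
step 4: x_pred=-1.0431  r=-3.2169  x^+=-2.1208  v^+=2.2815  a^+=1.6714
step 5: x_pred=0.8786  r=0.1714  x^+=0.9360  v^+=3.9731  a^+=1.7173
step 6: x_pred=5.5978  r=-8.9678  x^+=2.5936  v^+=1.9593  a^+=-0.6846
step 7: x_pred=4.1720  r=0.7480  x^+=4.4226  v^+=1.6021  a^+=-0.4842

x_post = 4.4226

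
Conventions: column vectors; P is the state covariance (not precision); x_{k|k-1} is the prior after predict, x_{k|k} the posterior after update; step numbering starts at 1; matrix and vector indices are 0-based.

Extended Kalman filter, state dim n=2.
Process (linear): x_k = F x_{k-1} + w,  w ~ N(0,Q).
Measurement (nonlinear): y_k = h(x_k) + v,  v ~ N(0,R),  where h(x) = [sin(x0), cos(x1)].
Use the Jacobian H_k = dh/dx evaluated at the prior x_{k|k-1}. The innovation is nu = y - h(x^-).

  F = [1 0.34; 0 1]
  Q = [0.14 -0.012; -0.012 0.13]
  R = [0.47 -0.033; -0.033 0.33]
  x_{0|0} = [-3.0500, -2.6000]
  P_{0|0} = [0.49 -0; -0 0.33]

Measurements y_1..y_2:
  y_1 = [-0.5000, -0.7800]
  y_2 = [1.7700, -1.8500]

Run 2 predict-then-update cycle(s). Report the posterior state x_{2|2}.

step 1: x^-=[-3.9340, -2.6000]  P^-=[0.6681 0.1002; 0.1002 0.4600]  H_jac=[-0.7021 0.0000; 0.0000 0.5155]  S=[0.7994 -0.0693; -0.0693 0.4522]  K=[-0.5847 0.0247; -0.0431 0.5177]  nu=[-1.2120, 0.0769]  x^+=[-3.2234, -2.5079]  P^+=[0.3926 0.0532; 0.0532 0.3342]
step 2: x^-=[-4.0761, -2.5079]  P^-=[0.6074 0.1548; 0.1548 0.4642]  H_jac=[-0.5942 0.0000; 0.0000 0.5921]  S=[0.6845 -0.0875; -0.0875 0.4928]  K=[-0.5152 0.0946; -0.0646 0.5463]  nu=[0.9657, -1.0442]  x^+=[-4.6724, -3.1407]  P^+=[0.4128 0.0814; 0.0814 0.3081]

x_post = [-4.6724, -3.1407]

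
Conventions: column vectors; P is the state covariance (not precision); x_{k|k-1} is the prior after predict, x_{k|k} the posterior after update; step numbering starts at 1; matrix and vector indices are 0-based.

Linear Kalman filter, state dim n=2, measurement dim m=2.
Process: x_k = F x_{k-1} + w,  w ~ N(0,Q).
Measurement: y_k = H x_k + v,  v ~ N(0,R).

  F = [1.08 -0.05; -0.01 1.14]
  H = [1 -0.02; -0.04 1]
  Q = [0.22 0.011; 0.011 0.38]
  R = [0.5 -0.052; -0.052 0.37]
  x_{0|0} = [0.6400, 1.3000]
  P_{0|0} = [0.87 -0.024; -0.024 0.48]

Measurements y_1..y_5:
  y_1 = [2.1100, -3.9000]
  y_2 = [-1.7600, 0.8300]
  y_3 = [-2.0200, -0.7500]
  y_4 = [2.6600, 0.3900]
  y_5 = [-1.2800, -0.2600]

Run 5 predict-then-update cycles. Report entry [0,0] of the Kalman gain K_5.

K[0,0] = 0.5113

step 1: x^-=[0.6262, 1.4756]  P^-=[1.2386 -0.0553; -0.0553 1.0044]  S=[1.7412 -0.1770; -0.1770 1.3808]  K=[0.7135 0.0155; 0.0312 0.7330]  nu=[1.5133, -5.3506]  x^+=[1.6230, -2.3992]  P^+=[0.3556 -0.0171; -0.0171 0.2689]
step 2: x^-=[1.8728, -2.7513]  P^-=[0.6373 -0.0293; -0.0293 0.7299]  S=[1.1388 -0.1214; -0.1214 1.1033]  K=[0.5615 0.0121; 0.0325 0.6662]  nu=[-3.6878, 3.6562]  x^+=[-0.1534, -0.4353]  P^+=[0.2798 -0.0135; -0.0135 0.2443]
step 3: x^-=[-0.1439, -0.4947]  P^-=[0.5485 -0.0226; -0.0226 0.6978]  S=[1.0496 -0.1105; -0.1105 1.0705]  K=[0.5243 0.0125; 0.0343 0.6562]  nu=[-1.8860, -0.2611]  x^+=[-1.1359, -0.7306]  P^+=[0.2612 -0.0122; -0.0122 0.2405]
step 4: x^-=[-1.1903, -0.8216]  P^-=[0.5266 -0.0205; -0.0205 0.6929]  S=[1.0277 -0.1075; -0.1075 1.0654]  K=[0.5142 0.0128; 0.0350 0.6547]  nu=[3.8339, 1.1640]  x^+=[0.7959, 0.0746]  P^+=[0.2562 -0.0117; -0.0117 0.2399]
step 5: x^-=[0.8558, 0.0771]  P^-=[0.5207 -0.0199; -0.0199 0.6921]  S=[1.0217 -0.1066; -0.1066 1.0645]  K=[0.5113 0.0129; 0.0352 0.6544]  nu=[-2.1342, -0.3029]  x^+=[-0.2394, -0.1963]  P^+=[0.2548 -0.0116; -0.0116 0.2398]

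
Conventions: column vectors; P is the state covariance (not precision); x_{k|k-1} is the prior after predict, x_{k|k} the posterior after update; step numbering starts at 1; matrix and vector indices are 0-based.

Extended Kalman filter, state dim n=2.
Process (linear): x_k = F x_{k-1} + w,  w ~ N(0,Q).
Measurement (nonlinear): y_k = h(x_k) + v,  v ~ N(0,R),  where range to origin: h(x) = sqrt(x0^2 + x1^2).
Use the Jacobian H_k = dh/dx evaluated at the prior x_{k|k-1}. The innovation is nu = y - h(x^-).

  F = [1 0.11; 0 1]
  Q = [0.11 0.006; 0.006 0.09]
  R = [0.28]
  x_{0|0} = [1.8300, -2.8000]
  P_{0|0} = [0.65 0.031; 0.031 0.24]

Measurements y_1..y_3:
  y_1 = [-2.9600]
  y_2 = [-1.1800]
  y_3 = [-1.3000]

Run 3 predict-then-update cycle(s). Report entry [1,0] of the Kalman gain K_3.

K[1,0] = 0.3353

step 1: x^-=[1.5220, -2.8000]  P^-=[0.7697 0.0634; 0.0634 0.3300]  H_jac=[0.4776 -0.8786]  S=[0.6571]  K=[0.4747; -0.3952]  nu=[-6.1469]  x^+=[-1.3958, -0.3710]  P^+=[0.6217 0.1867; 0.1867 0.2274]
step 2: x^-=[-1.4366, -0.3710]  P^-=[0.7755 0.2177; 0.2177 0.3174]  H_jac=[-0.9682 -0.2500]  S=[1.1322]  K=[-0.7112; -0.2562]  nu=[-2.6637]  x^+=[0.4579, 0.3115]  P^+=[0.2028 0.0113; 0.0113 0.2431]
step 3: x^-=[0.4922, 0.3115]  P^-=[0.3182 0.0441; 0.0441 0.3331]  H_jac=[0.8450 0.5348]  S=[0.6423]  K=[0.4553; 0.3353]  nu=[-1.8825]  x^+=[-0.3649, -0.3197]  P^+=[0.1850 -0.0540; -0.0540 0.2608]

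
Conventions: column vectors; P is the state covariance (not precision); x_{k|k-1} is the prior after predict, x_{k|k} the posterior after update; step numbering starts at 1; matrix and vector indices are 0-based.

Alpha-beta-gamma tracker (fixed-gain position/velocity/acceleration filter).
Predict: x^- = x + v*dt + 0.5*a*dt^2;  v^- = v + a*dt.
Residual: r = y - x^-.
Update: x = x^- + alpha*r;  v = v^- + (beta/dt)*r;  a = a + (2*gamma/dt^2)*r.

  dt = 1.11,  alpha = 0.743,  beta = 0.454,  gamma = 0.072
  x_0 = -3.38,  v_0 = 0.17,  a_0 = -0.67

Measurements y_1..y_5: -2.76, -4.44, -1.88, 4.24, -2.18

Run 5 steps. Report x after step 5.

step 1: x_pred=-3.6041  r=0.8441  x^+=-2.9769  v^+=-0.2285  a^+=-0.5714
step 2: x_pred=-3.5825  r=-0.8575  x^+=-4.2196  v^+=-1.2134  a^+=-0.6716
step 3: x_pred=-5.9802  r=4.1002  x^+=-2.9338  v^+=-0.2818  a^+=-0.1924
step 4: x_pred=-3.3651  r=7.6051  x^+=2.2855  v^+=2.6152  a^+=0.6965
step 5: x_pred=5.6174  r=-7.7974  x^+=-0.1761  v^+=0.1991  a^+=-0.2148

x_post = -0.1761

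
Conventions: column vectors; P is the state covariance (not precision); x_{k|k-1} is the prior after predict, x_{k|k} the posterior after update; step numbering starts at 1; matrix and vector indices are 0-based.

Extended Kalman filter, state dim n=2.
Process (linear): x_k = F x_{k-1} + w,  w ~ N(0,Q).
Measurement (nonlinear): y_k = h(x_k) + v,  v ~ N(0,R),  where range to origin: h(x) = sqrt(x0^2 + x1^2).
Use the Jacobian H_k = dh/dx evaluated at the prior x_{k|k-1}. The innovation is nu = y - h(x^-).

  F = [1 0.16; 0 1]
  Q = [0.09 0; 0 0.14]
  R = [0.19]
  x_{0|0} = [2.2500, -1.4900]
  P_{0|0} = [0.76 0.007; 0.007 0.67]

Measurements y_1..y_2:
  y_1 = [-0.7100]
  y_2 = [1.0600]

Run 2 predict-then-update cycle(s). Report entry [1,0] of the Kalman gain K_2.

K[1,0] = -0.6276

step 1: x^-=[2.0116, -1.4900]  P^-=[0.8694 0.1142; 0.1142 0.8100]  H_jac=[0.8036 -0.5952]  S=[0.9291]  K=[0.6788; -0.4201]  nu=[-3.2133]  x^+=[-0.1695, -0.1400]  P^+=[0.4413 0.3792; 0.3792 0.6460]
step 2: x^-=[-0.1919, -0.1400]  P^-=[0.6692 0.4825; 0.4825 0.7860]  H_jac=[-0.8079 -0.5893]  S=[1.3592]  K=[-0.6070; -0.6276]  nu=[0.8225]  x^+=[-0.6911, -0.6562]  P^+=[0.1685 -0.0352; -0.0352 0.2507]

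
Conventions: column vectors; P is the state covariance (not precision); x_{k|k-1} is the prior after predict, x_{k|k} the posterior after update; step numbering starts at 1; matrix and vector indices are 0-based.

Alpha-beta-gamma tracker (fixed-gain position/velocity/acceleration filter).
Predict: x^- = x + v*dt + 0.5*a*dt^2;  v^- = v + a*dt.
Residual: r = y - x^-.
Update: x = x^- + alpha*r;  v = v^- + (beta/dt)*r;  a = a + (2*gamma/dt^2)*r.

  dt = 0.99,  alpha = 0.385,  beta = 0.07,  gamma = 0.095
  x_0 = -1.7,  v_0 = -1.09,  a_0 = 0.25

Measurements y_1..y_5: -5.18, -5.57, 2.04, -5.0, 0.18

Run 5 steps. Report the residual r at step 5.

step 1: x_pred=-2.6566  r=-2.5234  x^+=-3.6281  v^+=-1.0209  a^+=-0.2392
step 2: x_pred=-4.7560  r=-0.8140  x^+=-5.0694  v^+=-1.3153  a^+=-0.3970
step 3: x_pred=-6.5661  r=8.6061  x^+=-3.2527  v^+=-1.0998  a^+=1.2714
step 4: x_pred=-3.7185  r=-1.2815  x^+=-4.2119  v^+=0.0683  a^+=1.0229
step 5: x_pred=-3.6430  r=3.8230  x^+=-2.1711  v^+=1.3513  a^+=1.7640

resid = 3.8230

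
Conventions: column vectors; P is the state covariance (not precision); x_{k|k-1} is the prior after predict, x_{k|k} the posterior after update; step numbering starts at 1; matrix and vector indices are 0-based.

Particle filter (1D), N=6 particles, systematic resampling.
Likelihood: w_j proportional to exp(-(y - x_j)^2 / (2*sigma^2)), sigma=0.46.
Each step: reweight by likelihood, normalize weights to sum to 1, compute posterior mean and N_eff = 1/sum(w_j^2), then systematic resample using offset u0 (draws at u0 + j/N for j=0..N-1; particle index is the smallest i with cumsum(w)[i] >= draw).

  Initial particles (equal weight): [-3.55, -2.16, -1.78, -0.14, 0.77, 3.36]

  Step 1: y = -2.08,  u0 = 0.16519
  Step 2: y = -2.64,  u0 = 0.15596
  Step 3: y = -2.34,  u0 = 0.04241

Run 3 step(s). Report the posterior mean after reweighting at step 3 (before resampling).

step 1: w=[0.0034, 0.5473, 0.4492, 0.0001, 0.0000, 0.0000]  mean=-1.9938  Neff=1.9945  idx=[1, 1, 1, 2, 2, 2]
step 2: w=[0.2564, 0.2564, 0.2564, 0.0770, 0.0770, 0.0770]  mean=-2.0723  Neff=4.6524  idx=[0, 1, 1, 2, 3, 5]
step 3: w=[0.1988, 0.1988, 0.1988, 0.1988, 0.1023, 0.1023]  mean=-2.0822  Neff=5.5838  idx=[0, 1, 1, 2, 3, 4]

post_mean = -2.0822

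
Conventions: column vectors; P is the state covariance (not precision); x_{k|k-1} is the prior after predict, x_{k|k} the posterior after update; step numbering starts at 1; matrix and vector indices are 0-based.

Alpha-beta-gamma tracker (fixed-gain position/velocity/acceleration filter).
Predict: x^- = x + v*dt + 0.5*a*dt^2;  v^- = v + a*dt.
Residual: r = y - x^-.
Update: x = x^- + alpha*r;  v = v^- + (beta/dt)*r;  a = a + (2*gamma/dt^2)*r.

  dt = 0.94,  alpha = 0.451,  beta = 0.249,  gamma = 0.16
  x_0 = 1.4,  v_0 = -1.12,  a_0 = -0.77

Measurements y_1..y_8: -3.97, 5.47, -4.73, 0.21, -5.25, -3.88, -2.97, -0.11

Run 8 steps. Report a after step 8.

step 1: x_pred=0.0070  r=-3.9770  x^+=-1.7866  v^+=-2.8973  a^+=-2.2103
step 2: x_pred=-5.4866  r=10.9566  x^+=-0.5452  v^+=-2.0726  a^+=1.7577
step 3: x_pred=-1.7169  r=-3.0131  x^+=-3.0758  v^+=-1.2186  a^+=0.6665
step 4: x_pred=-3.9268  r=4.1368  x^+=-2.0611  v^+=0.5037  a^+=2.1646
step 5: x_pred=-0.6313  r=-4.6187  x^+=-2.7143  v^+=1.3150  a^+=0.4919
step 6: x_pred=-1.2609  r=-2.6191  x^+=-2.4421  v^+=1.0836  a^+=-0.4566
step 7: x_pred=-1.6252  r=-1.3448  x^+=-2.2317  v^+=0.2982  a^+=-0.9436
step 8: x_pred=-2.3683  r=2.2583  x^+=-1.3498  v^+=0.0094  a^+=-0.1258

a_post = -0.1258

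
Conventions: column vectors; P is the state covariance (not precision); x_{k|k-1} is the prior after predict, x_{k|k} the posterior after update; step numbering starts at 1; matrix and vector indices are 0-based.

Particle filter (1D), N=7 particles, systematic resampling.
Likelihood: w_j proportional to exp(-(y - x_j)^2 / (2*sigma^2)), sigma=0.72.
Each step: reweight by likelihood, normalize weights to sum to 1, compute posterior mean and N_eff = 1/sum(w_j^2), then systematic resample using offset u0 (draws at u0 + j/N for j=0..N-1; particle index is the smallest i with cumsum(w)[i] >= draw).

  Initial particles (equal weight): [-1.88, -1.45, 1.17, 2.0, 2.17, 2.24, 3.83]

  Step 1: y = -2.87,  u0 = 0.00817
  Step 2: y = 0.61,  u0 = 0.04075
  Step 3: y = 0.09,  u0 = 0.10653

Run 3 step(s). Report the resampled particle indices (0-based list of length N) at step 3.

step 1: w=[0.7310, 0.2690, 0.0000, 0.0000, 0.0000, 0.0000, 0.0000]  mean=-1.7643  Neff=1.6483  idx=[0, 0, 0, 0, 0, 0, 1]
step 2: w=[0.0794, 0.0794, 0.0794, 0.0794, 0.0794, 0.0794, 0.5238]  mean=-1.6548  Neff=3.2034  idx=[0, 2, 4, 5, 6, 6, 6]
step 3: w=[0.0593, 0.0593, 0.0593, 0.0593, 0.2543, 0.2543, 0.2543]  mean=-1.5520  Neff=4.8073  idx=[1, 4, 4, 5, 5, 6, 6]

resampled_idx = [1, 4, 4, 5, 5, 6, 6]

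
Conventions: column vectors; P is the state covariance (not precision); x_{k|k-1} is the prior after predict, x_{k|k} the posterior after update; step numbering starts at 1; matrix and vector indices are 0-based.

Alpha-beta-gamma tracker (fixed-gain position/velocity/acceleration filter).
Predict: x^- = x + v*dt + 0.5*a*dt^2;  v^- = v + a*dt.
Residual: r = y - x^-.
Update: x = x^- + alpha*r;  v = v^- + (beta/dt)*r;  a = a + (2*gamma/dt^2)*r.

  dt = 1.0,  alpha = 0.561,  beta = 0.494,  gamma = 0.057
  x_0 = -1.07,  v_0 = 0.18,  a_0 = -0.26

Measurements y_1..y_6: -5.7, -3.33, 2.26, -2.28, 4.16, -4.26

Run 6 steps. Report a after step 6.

step 1: x_pred=-1.0200  r=-4.6800  x^+=-3.6455  v^+=-2.3919  a^+=-0.7935
step 2: x_pred=-6.4342  r=3.1042  x^+=-4.6927  v^+=-1.6520  a^+=-0.4396
step 3: x_pred=-6.5645  r=8.8245  x^+=-1.6140  v^+=2.2677  a^+=0.5664
step 4: x_pred=0.9369  r=-3.2169  x^+=-0.8678  v^+=1.2449  a^+=0.1996
step 5: x_pred=0.4769  r=3.6831  x^+=2.5431  v^+=3.2640  a^+=0.6195
step 6: x_pred=6.1168  r=-10.3768  x^+=0.2954  v^+=-1.2427  a^+=-0.5635

a_post = -0.5635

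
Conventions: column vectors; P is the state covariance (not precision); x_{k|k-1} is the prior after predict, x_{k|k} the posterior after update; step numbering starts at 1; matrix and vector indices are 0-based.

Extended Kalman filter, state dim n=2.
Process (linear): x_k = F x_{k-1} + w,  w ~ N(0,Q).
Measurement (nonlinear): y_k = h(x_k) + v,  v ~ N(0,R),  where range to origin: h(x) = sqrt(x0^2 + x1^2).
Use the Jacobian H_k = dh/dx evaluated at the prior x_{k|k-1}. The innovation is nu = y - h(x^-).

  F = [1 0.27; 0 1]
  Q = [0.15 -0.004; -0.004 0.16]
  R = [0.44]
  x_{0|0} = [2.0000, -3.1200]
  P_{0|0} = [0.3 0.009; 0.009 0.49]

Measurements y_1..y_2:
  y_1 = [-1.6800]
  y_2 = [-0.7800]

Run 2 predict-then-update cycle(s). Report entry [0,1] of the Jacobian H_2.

H_jac[0,1] = -0.2781

step 1: x^-=[1.1576, -3.1200]  P^-=[0.4906 0.1373; 0.1373 0.6500]  H_jac=[0.3479 -0.9375]  S=[0.9812]  K=[0.0427; -0.5724]  nu=[-5.0078]  x^+=[0.9436, -0.2533]  P^+=[0.4888 0.1613; 0.1613 0.3285]
step 2: x^-=[0.8752, -0.2533]  P^-=[0.7498 0.2460; 0.2460 0.4885]  H_jac=[0.9606 -0.2781]  S=[1.0382]  K=[0.6279; 0.0968]  nu=[-1.6911]  x^+=[-0.1866, -0.4170]  P^+=[0.3406 0.1829; 0.1829 0.4788]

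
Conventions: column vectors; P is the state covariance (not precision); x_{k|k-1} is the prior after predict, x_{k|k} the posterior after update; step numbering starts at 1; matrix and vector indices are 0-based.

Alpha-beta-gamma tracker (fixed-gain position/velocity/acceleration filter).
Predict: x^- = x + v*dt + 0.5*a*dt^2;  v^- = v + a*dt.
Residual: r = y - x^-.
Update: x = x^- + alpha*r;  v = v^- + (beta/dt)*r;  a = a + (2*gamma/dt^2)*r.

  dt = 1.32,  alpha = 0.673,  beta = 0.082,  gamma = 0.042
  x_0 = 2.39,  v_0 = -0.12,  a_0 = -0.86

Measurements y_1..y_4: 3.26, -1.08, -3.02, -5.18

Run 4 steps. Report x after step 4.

x_post = -6.2624

step 1: x_pred=1.4824  r=1.7776  x^+=2.6787  v^+=-1.1448  a^+=-0.7743
step 2: x_pred=0.4930  r=-1.5730  x^+=-0.5656  v^+=-2.2646  a^+=-0.8501
step 3: x_pred=-4.2955  r=1.2755  x^+=-3.4371  v^+=-3.3075  a^+=-0.7886
step 4: x_pred=-8.4901  r=3.3101  x^+=-6.2624  v^+=-4.1429  a^+=-0.6291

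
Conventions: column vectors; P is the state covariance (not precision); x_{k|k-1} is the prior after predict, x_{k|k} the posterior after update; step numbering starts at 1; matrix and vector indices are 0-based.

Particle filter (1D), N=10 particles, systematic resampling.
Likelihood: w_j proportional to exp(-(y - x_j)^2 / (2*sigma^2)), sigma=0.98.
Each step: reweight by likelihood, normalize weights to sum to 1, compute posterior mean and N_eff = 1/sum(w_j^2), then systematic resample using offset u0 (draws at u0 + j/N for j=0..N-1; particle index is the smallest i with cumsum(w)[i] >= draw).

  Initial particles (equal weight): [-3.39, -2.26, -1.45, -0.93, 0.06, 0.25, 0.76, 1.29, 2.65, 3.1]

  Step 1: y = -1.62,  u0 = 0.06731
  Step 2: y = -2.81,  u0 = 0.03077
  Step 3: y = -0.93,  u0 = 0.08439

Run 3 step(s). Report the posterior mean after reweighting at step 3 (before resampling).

post_mean = -1.7645

step 1: w=[0.0607, 0.2505, 0.3054, 0.2419, 0.0713, 0.0502, 0.0162, 0.0038, 0.0000, 0.0000]  mean=-1.4054  Neff=4.4232  idx=[1, 1, 1, 2, 2, 2, 3, 3, 4, 5]
step 2: w=[0.2111, 0.2111, 0.2111, 0.0943, 0.0943, 0.0943, 0.0392, 0.0392, 0.0034, 0.0019]  mean=-1.9138  Neff=6.1178  idx=[0, 0, 1, 1, 2, 2, 2, 4, 5, 6]
step 3: w=[0.0721, 0.0721, 0.0721, 0.0721, 0.0721, 0.0721, 0.0721, 0.1572, 0.1572, 0.1810]  mean=-1.7645  Neff=8.4333  idx=[1, 2, 3, 5, 6, 7, 8, 8, 9, 9]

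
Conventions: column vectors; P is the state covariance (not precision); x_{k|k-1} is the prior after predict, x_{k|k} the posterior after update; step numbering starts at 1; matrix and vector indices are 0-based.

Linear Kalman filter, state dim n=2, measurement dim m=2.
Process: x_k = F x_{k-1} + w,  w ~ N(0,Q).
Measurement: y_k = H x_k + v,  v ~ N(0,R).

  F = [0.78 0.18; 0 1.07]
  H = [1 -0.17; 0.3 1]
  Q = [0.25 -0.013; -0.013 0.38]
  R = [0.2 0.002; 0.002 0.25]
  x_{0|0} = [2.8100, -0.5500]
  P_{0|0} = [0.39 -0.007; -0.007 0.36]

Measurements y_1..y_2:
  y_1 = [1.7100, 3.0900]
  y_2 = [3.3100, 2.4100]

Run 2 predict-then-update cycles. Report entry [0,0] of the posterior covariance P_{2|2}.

step 1: x^-=[2.0928, -0.5885]  P^-=[0.4970 0.0505; 0.0505 0.7922]  S=[0.7027 0.0643; 0.0643 1.1172]  K=[0.6823 0.1394; -0.1869 0.7334]  nu=[-0.4828, 3.0507]  x^+=[2.1885, 1.7391]  P^+=[0.1360 -0.0046; -0.0046 0.1843]
step 2: x^-=[2.0201, 1.8608]  P^-=[0.3374 0.0187; 0.0187 0.5911]  S=[0.5481 0.0205; 0.0205 0.8826]  K=[0.6052 0.1218; -0.1746 0.6801]  nu=[1.6063, -0.0569]  x^+=[2.9853, 1.5417]  P^+=[0.1205 -0.0045; -0.0045 0.1710]

P_post[0,0] = 0.1205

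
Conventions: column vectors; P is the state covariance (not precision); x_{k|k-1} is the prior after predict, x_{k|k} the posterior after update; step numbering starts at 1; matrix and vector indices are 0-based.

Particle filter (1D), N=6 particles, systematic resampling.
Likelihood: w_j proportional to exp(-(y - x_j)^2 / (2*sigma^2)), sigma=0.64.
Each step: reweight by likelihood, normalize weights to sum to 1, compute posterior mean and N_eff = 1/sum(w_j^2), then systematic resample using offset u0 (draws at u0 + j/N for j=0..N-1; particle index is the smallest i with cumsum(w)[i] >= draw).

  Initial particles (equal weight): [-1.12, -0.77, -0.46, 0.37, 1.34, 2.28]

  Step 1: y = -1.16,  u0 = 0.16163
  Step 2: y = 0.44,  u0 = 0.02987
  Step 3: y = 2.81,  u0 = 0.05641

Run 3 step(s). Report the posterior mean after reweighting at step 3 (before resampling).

step 1: w=[0.4097, 0.3409, 0.2257, 0.0236, 0.0002, 0.0000]  mean=-0.8161  Neff=2.9805  idx=[0, 0, 1, 1, 2, 3]
step 2: w=[0.0284, 0.0284, 0.0928, 0.0928, 0.2063, 0.5512]  mean=-0.0976  Neff=2.7381  idx=[1, 3, 4, 5, 5, 5]
step 3: w=[0.0000, 0.0001, 0.0010, 0.3330, 0.3330, 0.3330]  mean=0.3691  Neff=3.0066  idx=[3, 3, 4, 4, 5, 5]

post_mean = 0.3691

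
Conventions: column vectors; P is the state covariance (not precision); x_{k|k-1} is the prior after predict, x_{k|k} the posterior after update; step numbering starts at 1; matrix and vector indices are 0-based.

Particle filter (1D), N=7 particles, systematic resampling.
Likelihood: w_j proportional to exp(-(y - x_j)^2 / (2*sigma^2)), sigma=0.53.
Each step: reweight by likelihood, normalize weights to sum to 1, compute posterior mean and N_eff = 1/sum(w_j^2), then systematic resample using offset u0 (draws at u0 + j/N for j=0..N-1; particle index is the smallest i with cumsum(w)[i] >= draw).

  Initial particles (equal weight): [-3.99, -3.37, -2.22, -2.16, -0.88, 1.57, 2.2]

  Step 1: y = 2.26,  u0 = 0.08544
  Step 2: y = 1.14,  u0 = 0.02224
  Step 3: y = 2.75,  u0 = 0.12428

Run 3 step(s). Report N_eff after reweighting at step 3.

N_eff = 3.5137

step 1: w=[0.0000, 0.0000, 0.0000, 0.0000, 0.0000, 0.3013, 0.6987]  mean=2.0102  Neff=1.7273  idx=[5, 5, 6, 6, 6, 6, 6]
step 2: w=[0.3401, 0.3401, 0.0640, 0.0640, 0.0640, 0.0640, 0.0640]  mean=1.7715  Neff=3.9718  idx=[0, 0, 0, 1, 1, 2, 5]
step 3: w=[0.0529, 0.0529, 0.0529, 0.0529, 0.0529, 0.3678, 0.3678]  mean=2.0335  Neff=3.5137  idx=[2, 5, 5, 5, 6, 6, 6]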